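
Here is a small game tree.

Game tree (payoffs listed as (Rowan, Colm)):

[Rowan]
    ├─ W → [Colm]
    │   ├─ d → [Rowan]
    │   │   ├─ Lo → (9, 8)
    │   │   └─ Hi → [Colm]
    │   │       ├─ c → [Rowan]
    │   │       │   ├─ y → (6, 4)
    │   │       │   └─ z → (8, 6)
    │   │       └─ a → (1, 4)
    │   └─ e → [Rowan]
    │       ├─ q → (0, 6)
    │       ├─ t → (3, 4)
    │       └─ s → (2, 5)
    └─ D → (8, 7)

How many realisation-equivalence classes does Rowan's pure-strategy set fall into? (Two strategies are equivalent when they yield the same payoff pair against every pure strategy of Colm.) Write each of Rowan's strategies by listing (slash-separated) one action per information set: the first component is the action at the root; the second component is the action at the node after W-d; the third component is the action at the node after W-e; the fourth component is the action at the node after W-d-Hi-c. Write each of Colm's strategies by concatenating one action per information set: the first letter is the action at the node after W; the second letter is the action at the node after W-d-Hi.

10

Rowan has 24 pure strategies: W/Lo/q/y, W/Lo/q/z, W/Lo/t/y, W/Lo/t/z, W/Lo/s/y, W/Lo/s/z, W/Hi/q/y, W/Hi/q/z, W/Hi/t/y, W/Hi/t/z, W/Hi/s/y, W/Hi/s/z, D/Lo/q/y, D/Lo/q/z, D/Lo/t/y, D/Lo/t/z, D/Lo/s/y, D/Lo/s/z, D/Hi/q/y, D/Hi/q/z, D/Hi/t/y, D/Hi/t/z, D/Hi/s/y, D/Hi/s/z. Columns: dc, da, ec, ea.
{W/Lo/q/y, W/Lo/q/z} → row (9,8) (9,8) (0,6) (0,6)
{W/Lo/t/y, W/Lo/t/z} → row (9,8) (9,8) (3,4) (3,4)
{W/Lo/s/y, W/Lo/s/z} → row (9,8) (9,8) (2,5) (2,5)
{W/Hi/q/y} → row (6,4) (1,4) (0,6) (0,6)
{W/Hi/q/z} → row (8,6) (1,4) (0,6) (0,6)
{W/Hi/t/y} → row (6,4) (1,4) (3,4) (3,4)
{W/Hi/t/z} → row (8,6) (1,4) (3,4) (3,4)
{W/Hi/s/y} → row (6,4) (1,4) (2,5) (2,5)
{W/Hi/s/z} → row (8,6) (1,4) (2,5) (2,5)
{D/Lo/q/y, D/Lo/q/z, D/Lo/t/y, D/Lo/t/z, D/Lo/s/y, D/Lo/s/z, D/Hi/q/y, D/Hi/q/z, D/Hi/t/y, D/Hi/t/z, D/Hi/s/y, D/Hi/s/z} → row (8,7) (8,7) (8,7) (8,7)
That's 10 distinct rows out of 24 strategies.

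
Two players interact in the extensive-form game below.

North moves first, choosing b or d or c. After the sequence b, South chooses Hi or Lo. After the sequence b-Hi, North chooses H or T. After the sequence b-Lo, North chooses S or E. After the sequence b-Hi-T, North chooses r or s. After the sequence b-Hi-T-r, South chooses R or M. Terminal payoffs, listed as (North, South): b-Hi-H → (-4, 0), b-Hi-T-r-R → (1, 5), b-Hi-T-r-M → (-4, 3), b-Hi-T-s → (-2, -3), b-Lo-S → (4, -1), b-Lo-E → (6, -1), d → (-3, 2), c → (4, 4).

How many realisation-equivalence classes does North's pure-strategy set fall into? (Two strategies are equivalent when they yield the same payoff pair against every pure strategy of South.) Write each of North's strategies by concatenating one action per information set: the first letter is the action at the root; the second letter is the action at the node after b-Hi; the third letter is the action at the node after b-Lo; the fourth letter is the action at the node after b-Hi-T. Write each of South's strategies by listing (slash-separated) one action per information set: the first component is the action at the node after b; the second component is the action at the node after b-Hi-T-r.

North has 24 pure strategies: bHSr, bHSs, bHEr, bHEs, bTSr, bTSs, bTEr, bTEs, dHSr, dHSs, dHEr, dHEs, dTSr, dTSs, dTEr, dTEs, cHSr, cHSs, cHEr, cHEs, cTSr, cTSs, cTEr, cTEs. Columns: Hi/R, Hi/M, Lo/R, Lo/M.
{bHSr, bHSs} → row (-4,0) (-4,0) (4,-1) (4,-1)
{bHEr, bHEs} → row (-4,0) (-4,0) (6,-1) (6,-1)
{bTSr} → row (1,5) (-4,3) (4,-1) (4,-1)
{bTSs} → row (-2,-3) (-2,-3) (4,-1) (4,-1)
{bTEr} → row (1,5) (-4,3) (6,-1) (6,-1)
{bTEs} → row (-2,-3) (-2,-3) (6,-1) (6,-1)
{dHSr, dHSs, dHEr, dHEs, dTSr, dTSs, dTEr, dTEs} → row (-3,2) (-3,2) (-3,2) (-3,2)
{cHSr, cHSs, cHEr, cHEs, cTSr, cTSs, cTEr, cTEs} → row (4,4) (4,4) (4,4) (4,4)
That's 8 distinct rows out of 24 strategies.

8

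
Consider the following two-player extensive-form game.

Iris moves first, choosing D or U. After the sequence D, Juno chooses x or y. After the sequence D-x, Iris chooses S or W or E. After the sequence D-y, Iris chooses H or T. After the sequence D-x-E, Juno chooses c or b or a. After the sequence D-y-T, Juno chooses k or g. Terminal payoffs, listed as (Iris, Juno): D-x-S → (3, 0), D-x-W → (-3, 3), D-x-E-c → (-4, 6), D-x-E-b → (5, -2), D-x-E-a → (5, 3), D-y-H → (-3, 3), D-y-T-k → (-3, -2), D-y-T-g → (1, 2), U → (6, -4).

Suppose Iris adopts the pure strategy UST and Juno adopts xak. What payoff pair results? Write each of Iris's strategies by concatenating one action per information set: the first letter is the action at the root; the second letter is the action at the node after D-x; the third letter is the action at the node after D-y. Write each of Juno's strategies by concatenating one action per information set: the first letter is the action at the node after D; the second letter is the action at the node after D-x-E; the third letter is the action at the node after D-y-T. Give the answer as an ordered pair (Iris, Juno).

Trace the play path from the root:
  Iris plays U
→ terminal payoff (6, -4).
(Iris's choice at the node after D-x is never reached on this path, so it doesn't affect the outcome.)

(6, -4)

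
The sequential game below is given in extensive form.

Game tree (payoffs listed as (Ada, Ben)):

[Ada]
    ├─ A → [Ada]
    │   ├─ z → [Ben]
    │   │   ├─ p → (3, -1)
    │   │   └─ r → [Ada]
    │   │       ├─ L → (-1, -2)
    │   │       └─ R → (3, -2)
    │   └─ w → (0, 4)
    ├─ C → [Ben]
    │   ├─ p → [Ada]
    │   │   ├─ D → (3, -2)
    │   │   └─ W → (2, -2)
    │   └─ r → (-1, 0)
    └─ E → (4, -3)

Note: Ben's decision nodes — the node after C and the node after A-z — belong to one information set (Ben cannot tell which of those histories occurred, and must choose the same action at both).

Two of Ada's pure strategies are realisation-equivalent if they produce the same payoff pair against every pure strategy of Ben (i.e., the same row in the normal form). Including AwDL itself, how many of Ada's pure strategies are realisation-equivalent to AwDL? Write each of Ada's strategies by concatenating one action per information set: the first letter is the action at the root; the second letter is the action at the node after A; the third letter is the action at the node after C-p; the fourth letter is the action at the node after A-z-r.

Row for AwDL (columns p, r): (0,4) (0,4).
Under AwDL, Ada's choice at the node after C-p and at the node after A-z-r can never be reached regardless of what Ben does, so varying those choices leaves every outcome unchanged.
Holding the reachable choices fixed and varying the unreachable ones freely already gives 2 × 2 = 4 equivalent strategies.
No other strategy reproduces this row, so those 4 are the full class: AwDL, AwDR, AwWL, AwWR.

4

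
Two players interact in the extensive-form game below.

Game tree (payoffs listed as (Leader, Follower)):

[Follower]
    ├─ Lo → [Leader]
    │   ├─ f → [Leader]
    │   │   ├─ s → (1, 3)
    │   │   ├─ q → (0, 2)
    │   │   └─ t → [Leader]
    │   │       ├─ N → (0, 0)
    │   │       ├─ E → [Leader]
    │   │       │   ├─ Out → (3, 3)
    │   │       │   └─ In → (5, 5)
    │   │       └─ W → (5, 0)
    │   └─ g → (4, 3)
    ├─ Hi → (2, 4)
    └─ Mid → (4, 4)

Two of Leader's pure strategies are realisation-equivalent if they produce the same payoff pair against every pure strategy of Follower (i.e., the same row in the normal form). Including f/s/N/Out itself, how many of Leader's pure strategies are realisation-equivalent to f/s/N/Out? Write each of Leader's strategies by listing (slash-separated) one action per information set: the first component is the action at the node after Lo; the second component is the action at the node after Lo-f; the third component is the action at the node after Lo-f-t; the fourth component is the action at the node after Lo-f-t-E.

Row for f/s/N/Out (columns Lo, Hi, Mid): (1,3) (2,4) (4,4).
Under f/s/N/Out, Leader's choice at the node after Lo-f-t and at the node after Lo-f-t-E can never be reached regardless of what Follower does, so varying those choices leaves every outcome unchanged.
Holding the reachable choices fixed and varying the unreachable ones freely already gives 3 × 2 = 6 equivalent strategies.
No other strategy reproduces this row, so those 6 are the full class: f/s/N/Out, f/s/N/In, f/s/E/Out, f/s/E/In, f/s/W/Out, f/s/W/In.

6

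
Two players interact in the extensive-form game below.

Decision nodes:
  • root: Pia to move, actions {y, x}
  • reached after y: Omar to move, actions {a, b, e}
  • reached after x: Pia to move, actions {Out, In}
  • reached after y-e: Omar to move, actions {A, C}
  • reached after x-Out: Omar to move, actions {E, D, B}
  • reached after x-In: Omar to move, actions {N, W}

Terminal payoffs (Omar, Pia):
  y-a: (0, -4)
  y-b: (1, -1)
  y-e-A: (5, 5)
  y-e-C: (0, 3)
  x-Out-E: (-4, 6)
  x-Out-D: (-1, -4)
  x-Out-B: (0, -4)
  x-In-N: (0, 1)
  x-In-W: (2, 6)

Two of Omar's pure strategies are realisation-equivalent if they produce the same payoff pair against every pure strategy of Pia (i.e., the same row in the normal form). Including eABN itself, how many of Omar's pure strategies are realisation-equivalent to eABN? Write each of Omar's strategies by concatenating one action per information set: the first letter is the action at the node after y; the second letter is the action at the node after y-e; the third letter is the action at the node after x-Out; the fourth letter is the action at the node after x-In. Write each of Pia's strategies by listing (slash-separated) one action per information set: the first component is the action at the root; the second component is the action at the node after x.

Row for eABN (columns y/Out, y/In, x/Out, x/In): (5,5) (5,5) (0,-4) (0,1).
Every one of Omar's information sets is on the play path for some reply by Pia when Omar follows eABN.
Changing the action at any of them therefore changes at least one column, so only eABN itself gives this row.

1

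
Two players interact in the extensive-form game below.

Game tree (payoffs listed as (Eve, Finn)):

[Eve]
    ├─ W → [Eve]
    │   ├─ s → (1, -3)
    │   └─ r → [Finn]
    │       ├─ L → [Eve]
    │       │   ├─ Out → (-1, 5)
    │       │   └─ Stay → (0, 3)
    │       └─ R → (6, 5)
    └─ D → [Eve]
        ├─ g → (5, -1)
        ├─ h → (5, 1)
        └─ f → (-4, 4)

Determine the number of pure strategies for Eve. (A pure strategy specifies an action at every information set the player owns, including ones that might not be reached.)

Eve owns the root with actions {W, D} — two choices.
Eve owns the node after W with actions {s, r} — two choices.
Eve owns the node after D with actions {g, h, f} — three choices.
Eve owns the node after W-r-L with actions {Out, Stay} — two choices.
A pure strategy fixes one action at each information set independently, so the count is the product 2 × 2 × 3 × 2 = 24.

24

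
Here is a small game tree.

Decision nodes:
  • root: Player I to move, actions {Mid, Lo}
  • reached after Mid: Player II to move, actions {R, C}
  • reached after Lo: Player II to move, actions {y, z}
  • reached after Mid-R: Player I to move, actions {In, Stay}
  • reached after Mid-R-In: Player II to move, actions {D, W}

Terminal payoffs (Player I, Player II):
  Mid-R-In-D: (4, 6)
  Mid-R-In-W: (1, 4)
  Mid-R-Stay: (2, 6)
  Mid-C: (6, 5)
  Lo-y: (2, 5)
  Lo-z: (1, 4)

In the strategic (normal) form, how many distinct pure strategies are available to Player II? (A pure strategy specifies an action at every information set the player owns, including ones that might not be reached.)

Player II owns the node after Mid with actions {R, C} — two choices.
Player II owns the node after Lo with actions {y, z} — two choices.
Player II owns the node after Mid-R-In with actions {D, W} — two choices.
A pure strategy fixes one action at each information set independently, so the count is the product 2 × 2 × 2 = 8.

8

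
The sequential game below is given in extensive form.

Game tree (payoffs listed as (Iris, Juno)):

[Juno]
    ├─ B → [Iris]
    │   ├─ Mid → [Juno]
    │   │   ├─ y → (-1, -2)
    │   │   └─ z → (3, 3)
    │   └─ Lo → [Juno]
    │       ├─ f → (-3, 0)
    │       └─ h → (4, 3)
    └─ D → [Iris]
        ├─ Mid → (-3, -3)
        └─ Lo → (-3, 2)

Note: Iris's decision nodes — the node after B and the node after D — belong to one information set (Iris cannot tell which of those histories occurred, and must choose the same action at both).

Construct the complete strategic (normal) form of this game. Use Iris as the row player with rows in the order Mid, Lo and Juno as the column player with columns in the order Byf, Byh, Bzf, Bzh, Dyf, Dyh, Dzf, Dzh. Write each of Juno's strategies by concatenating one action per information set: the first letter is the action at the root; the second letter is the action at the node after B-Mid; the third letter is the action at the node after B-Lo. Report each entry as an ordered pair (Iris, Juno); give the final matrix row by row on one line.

          Byf      Byh      Bzf      Bzh      Dyf      Dyh      Dzf      Dzh
 Mid  (-1,-2)  (-1,-2)    (3,3)    (3,3)  (-3,-3)  (-3,-3)  (-3,-3)  (-3,-3)
  Lo   (-3,0)    (4,3)   (-3,0)    (4,3)   (-3,2)   (-3,2)   (-3,2)   (-3,2)

Mid: (-1,-2) (-1,-2) (3,3) (3,3) (-3,-3) (-3,-3) (-3,-3) (-3,-3) | Lo: (-3,0) (4,3) (-3,0) (4,3) (-3,2) (-3,2) (-3,2) (-3,2)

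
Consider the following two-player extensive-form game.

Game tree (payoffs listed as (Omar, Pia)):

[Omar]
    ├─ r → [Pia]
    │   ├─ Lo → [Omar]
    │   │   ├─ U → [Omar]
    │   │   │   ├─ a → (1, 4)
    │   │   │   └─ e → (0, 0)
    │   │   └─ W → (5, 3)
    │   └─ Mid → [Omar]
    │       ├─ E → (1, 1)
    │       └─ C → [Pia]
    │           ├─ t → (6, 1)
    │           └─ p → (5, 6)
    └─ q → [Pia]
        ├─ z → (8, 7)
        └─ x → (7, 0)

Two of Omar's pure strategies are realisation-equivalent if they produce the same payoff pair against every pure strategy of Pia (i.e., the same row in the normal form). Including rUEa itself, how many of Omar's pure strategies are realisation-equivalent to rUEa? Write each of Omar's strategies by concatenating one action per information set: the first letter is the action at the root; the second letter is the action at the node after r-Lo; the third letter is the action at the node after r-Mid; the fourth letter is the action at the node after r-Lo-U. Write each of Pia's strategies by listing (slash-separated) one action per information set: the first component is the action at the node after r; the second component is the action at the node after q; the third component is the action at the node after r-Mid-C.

1

Row for rUEa (columns Lo/z/t, Lo/z/p, Lo/x/t, Lo/x/p, Mid/z/t, Mid/z/p, Mid/x/t, Mid/x/p): (1,4) (1,4) (1,4) (1,4) (1,1) (1,1) (1,1) (1,1).
Every one of Omar's information sets is on the play path for some reply by Pia when Omar follows rUEa.
Changing the action at any of them therefore changes at least one column, so only rUEa itself gives this row.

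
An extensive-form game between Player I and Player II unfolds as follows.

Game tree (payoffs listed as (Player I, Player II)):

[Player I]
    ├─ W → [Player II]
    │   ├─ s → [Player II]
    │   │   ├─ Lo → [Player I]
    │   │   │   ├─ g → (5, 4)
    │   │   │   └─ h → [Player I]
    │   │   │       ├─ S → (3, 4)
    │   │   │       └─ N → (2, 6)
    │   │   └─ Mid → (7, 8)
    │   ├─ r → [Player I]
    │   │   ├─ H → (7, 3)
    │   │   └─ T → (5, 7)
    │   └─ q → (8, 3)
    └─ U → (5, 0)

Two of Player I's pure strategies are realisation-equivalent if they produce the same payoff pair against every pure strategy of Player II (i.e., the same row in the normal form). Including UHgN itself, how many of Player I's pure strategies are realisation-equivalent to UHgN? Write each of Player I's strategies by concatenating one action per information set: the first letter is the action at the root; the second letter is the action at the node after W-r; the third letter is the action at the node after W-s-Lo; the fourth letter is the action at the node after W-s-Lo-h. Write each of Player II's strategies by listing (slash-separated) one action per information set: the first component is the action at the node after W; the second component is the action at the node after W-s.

8

Row for UHgN (columns s/Lo, s/Mid, r/Lo, r/Mid, q/Lo, q/Mid): (5,0) (5,0) (5,0) (5,0) (5,0) (5,0).
Under UHgN, Player I's choice at the node after W-r and at the node after W-s-Lo and at the node after W-s-Lo-h can never be reached regardless of what Player II does, so varying those choices leaves every outcome unchanged.
Holding the reachable choices fixed and varying the unreachable ones freely already gives 2 × 2 × 2 = 8 equivalent strategies.
No other strategy reproduces this row, so those 8 are the full class: UHgS, UHgN, UHhS, UHhN, UTgS, UTgN, UThS, UThN.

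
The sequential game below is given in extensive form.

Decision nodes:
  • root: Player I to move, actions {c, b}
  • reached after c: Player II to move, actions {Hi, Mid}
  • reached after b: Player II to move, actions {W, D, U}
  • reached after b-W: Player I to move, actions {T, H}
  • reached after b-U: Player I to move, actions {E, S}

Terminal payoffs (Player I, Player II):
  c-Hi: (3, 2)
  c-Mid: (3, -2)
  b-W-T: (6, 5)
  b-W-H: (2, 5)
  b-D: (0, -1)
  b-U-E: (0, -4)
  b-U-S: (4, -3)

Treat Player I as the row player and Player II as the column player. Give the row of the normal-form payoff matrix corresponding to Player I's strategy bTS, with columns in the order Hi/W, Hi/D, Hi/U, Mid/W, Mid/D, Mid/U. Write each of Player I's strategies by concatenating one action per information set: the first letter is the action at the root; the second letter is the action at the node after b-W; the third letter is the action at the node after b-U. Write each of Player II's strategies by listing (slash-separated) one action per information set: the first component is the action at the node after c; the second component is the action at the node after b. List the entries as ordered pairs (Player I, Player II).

vs Hi/W: Player I plays b → Player II plays W at [b] → Player I plays T at [b-W] → (6, 5)
vs Hi/D: Player I plays b → Player II plays D at [b] → (0, -1)
vs Hi/U: Player I plays b → Player II plays U at [b] → Player I plays S at [b-U] → (4, -3)
vs Mid/W: Player I plays b → Player II plays W at [b] → Player I plays T at [b-W] → (6, 5)
vs Mid/D: Player I plays b → Player II plays D at [b] → (0, -1)
vs Mid/U: Player I plays b → Player II plays U at [b] → Player I plays S at [b-U] → (4, -3)

(6,5) (0,-1) (4,-3) (6,5) (0,-1) (4,-3)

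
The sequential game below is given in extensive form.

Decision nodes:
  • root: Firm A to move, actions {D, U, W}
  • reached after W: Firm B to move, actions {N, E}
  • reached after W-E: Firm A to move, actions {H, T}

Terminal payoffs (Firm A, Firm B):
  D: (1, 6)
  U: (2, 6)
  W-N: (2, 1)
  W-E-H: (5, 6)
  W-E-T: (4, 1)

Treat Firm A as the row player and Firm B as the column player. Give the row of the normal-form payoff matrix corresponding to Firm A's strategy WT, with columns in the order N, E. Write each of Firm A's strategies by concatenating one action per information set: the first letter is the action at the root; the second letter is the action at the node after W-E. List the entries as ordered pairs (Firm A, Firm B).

vs N: Firm A plays W → Firm B plays N at [W] → (2, 1)
vs E: Firm A plays W → Firm B plays E at [W] → Firm A plays T at [W-E] → (4, 1)

(2,1) (4,1)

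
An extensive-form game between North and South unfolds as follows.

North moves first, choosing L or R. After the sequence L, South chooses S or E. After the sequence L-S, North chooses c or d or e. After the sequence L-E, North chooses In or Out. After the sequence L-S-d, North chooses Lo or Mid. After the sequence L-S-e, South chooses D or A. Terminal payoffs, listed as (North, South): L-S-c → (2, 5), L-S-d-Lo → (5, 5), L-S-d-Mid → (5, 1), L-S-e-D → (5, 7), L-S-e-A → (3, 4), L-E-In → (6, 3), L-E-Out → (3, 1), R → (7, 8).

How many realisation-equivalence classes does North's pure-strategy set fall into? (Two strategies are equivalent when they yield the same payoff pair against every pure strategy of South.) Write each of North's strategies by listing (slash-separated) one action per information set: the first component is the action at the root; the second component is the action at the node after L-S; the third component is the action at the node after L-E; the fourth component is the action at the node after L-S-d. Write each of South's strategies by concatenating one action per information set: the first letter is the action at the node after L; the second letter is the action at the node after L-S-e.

North has 24 pure strategies: L/c/In/Lo, L/c/In/Mid, L/c/Out/Lo, L/c/Out/Mid, L/d/In/Lo, L/d/In/Mid, L/d/Out/Lo, L/d/Out/Mid, L/e/In/Lo, L/e/In/Mid, L/e/Out/Lo, L/e/Out/Mid, R/c/In/Lo, R/c/In/Mid, R/c/Out/Lo, R/c/Out/Mid, R/d/In/Lo, R/d/In/Mid, R/d/Out/Lo, R/d/Out/Mid, R/e/In/Lo, R/e/In/Mid, R/e/Out/Lo, R/e/Out/Mid. Columns: SD, SA, ED, EA.
{L/c/In/Lo, L/c/In/Mid} → row (2,5) (2,5) (6,3) (6,3)
{L/c/Out/Lo, L/c/Out/Mid} → row (2,5) (2,5) (3,1) (3,1)
{L/d/In/Lo} → row (5,5) (5,5) (6,3) (6,3)
{L/d/In/Mid} → row (5,1) (5,1) (6,3) (6,3)
{L/d/Out/Lo} → row (5,5) (5,5) (3,1) (3,1)
{L/d/Out/Mid} → row (5,1) (5,1) (3,1) (3,1)
{L/e/In/Lo, L/e/In/Mid} → row (5,7) (3,4) (6,3) (6,3)
{L/e/Out/Lo, L/e/Out/Mid} → row (5,7) (3,4) (3,1) (3,1)
{R/c/In/Lo, R/c/In/Mid, R/c/Out/Lo, R/c/Out/Mid, R/d/In/Lo, R/d/In/Mid, R/d/Out/Lo, R/d/Out/Mid, R/e/In/Lo, R/e/In/Mid, R/e/Out/Lo, R/e/Out/Mid} → row (7,8) (7,8) (7,8) (7,8)
That's 9 distinct rows out of 24 strategies.

9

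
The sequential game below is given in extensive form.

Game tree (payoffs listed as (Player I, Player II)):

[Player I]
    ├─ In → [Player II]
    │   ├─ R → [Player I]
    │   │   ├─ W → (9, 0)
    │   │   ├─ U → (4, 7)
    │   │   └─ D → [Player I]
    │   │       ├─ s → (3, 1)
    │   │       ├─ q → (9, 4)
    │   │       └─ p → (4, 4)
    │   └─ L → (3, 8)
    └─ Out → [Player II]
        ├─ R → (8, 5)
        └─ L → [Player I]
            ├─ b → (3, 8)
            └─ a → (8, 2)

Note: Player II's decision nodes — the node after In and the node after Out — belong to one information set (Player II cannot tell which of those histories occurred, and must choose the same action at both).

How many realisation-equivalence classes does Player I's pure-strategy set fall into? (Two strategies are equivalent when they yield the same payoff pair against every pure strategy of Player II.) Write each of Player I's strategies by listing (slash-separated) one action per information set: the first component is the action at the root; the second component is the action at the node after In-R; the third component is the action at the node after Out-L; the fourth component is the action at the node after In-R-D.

Player I has 36 pure strategies: In/W/b/s, In/W/b/q, In/W/b/p, In/W/a/s, In/W/a/q, In/W/a/p, In/U/b/s, In/U/b/q, In/U/b/p, In/U/a/s, In/U/a/q, In/U/a/p, In/D/b/s, In/D/b/q, In/D/b/p, In/D/a/s, In/D/a/q, In/D/a/p, Out/W/b/s, Out/W/b/q, Out/W/b/p, Out/W/a/s, Out/W/a/q, Out/W/a/p, Out/U/b/s, Out/U/b/q, Out/U/b/p, Out/U/a/s, Out/U/a/q, Out/U/a/p, Out/D/b/s, Out/D/b/q, Out/D/b/p, Out/D/a/s, Out/D/a/q, Out/D/a/p. Columns: R, L.
{In/W/b/s, In/W/b/q, In/W/b/p, In/W/a/s, In/W/a/q, In/W/a/p} → row (9,0) (3,8)
{In/U/b/s, In/U/b/q, In/U/b/p, In/U/a/s, In/U/a/q, In/U/a/p} → row (4,7) (3,8)
{In/D/b/s, In/D/a/s} → row (3,1) (3,8)
{In/D/b/q, In/D/a/q} → row (9,4) (3,8)
{In/D/b/p, In/D/a/p} → row (4,4) (3,8)
{Out/W/b/s, Out/W/b/q, Out/W/b/p, Out/U/b/s, Out/U/b/q, Out/U/b/p, Out/D/b/s, Out/D/b/q, Out/D/b/p} → row (8,5) (3,8)
{Out/W/a/s, Out/W/a/q, Out/W/a/p, Out/U/a/s, Out/U/a/q, Out/U/a/p, Out/D/a/s, Out/D/a/q, Out/D/a/p} → row (8,5) (8,2)
That's 7 distinct rows out of 36 strategies.

7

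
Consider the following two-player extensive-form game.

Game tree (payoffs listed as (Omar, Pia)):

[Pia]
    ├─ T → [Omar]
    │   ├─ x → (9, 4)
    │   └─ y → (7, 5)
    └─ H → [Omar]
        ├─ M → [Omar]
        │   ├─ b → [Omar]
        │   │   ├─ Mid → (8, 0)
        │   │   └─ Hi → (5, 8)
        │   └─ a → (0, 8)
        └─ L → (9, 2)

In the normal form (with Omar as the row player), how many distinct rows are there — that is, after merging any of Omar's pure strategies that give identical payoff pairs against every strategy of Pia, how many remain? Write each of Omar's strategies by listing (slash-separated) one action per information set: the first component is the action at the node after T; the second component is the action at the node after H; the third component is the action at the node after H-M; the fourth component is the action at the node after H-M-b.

Omar has 16 pure strategies: x/M/b/Mid, x/M/b/Hi, x/M/a/Mid, x/M/a/Hi, x/L/b/Mid, x/L/b/Hi, x/L/a/Mid, x/L/a/Hi, y/M/b/Mid, y/M/b/Hi, y/M/a/Mid, y/M/a/Hi, y/L/b/Mid, y/L/b/Hi, y/L/a/Mid, y/L/a/Hi. Columns: T, H.
{x/M/b/Mid} → row (9,4) (8,0)
{x/M/b/Hi} → row (9,4) (5,8)
{x/M/a/Mid, x/M/a/Hi} → row (9,4) (0,8)
{x/L/b/Mid, x/L/b/Hi, x/L/a/Mid, x/L/a/Hi} → row (9,4) (9,2)
{y/M/b/Mid} → row (7,5) (8,0)
{y/M/b/Hi} → row (7,5) (5,8)
{y/M/a/Mid, y/M/a/Hi} → row (7,5) (0,8)
{y/L/b/Mid, y/L/b/Hi, y/L/a/Mid, y/L/a/Hi} → row (7,5) (9,2)
That's 8 distinct rows out of 16 strategies.

8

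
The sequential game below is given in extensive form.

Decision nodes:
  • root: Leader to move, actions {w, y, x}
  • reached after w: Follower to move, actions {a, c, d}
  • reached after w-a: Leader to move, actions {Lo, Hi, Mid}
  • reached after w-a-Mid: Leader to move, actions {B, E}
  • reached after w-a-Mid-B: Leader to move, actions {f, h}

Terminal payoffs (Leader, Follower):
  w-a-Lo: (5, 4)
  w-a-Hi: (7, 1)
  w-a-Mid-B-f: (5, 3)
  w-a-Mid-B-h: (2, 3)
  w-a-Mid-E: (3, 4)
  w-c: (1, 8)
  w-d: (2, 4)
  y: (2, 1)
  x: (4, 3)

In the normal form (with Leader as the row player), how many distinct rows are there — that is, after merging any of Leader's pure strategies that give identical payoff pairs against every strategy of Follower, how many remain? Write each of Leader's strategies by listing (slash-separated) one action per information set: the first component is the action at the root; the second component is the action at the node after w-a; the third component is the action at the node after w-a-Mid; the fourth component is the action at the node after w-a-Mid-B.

Leader has 36 pure strategies: w/Lo/B/f, w/Lo/B/h, w/Lo/E/f, w/Lo/E/h, w/Hi/B/f, w/Hi/B/h, w/Hi/E/f, w/Hi/E/h, w/Mid/B/f, w/Mid/B/h, w/Mid/E/f, w/Mid/E/h, y/Lo/B/f, y/Lo/B/h, y/Lo/E/f, y/Lo/E/h, y/Hi/B/f, y/Hi/B/h, y/Hi/E/f, y/Hi/E/h, y/Mid/B/f, y/Mid/B/h, y/Mid/E/f, y/Mid/E/h, x/Lo/B/f, x/Lo/B/h, x/Lo/E/f, x/Lo/E/h, x/Hi/B/f, x/Hi/B/h, x/Hi/E/f, x/Hi/E/h, x/Mid/B/f, x/Mid/B/h, x/Mid/E/f, x/Mid/E/h. Columns: a, c, d.
{w/Lo/B/f, w/Lo/B/h, w/Lo/E/f, w/Lo/E/h} → row (5,4) (1,8) (2,4)
{w/Hi/B/f, w/Hi/B/h, w/Hi/E/f, w/Hi/E/h} → row (7,1) (1,8) (2,4)
{w/Mid/B/f} → row (5,3) (1,8) (2,4)
{w/Mid/B/h} → row (2,3) (1,8) (2,4)
{w/Mid/E/f, w/Mid/E/h} → row (3,4) (1,8) (2,4)
{y/Lo/B/f, y/Lo/B/h, y/Lo/E/f, y/Lo/E/h, y/Hi/B/f, y/Hi/B/h, y/Hi/E/f, y/Hi/E/h, y/Mid/B/f, y/Mid/B/h, y/Mid/E/f, y/Mid/E/h} → row (2,1) (2,1) (2,1)
{x/Lo/B/f, x/Lo/B/h, x/Lo/E/f, x/Lo/E/h, x/Hi/B/f, x/Hi/B/h, x/Hi/E/f, x/Hi/E/h, x/Mid/B/f, x/Mid/B/h, x/Mid/E/f, x/Mid/E/h} → row (4,3) (4,3) (4,3)
That's 7 distinct rows out of 36 strategies.

7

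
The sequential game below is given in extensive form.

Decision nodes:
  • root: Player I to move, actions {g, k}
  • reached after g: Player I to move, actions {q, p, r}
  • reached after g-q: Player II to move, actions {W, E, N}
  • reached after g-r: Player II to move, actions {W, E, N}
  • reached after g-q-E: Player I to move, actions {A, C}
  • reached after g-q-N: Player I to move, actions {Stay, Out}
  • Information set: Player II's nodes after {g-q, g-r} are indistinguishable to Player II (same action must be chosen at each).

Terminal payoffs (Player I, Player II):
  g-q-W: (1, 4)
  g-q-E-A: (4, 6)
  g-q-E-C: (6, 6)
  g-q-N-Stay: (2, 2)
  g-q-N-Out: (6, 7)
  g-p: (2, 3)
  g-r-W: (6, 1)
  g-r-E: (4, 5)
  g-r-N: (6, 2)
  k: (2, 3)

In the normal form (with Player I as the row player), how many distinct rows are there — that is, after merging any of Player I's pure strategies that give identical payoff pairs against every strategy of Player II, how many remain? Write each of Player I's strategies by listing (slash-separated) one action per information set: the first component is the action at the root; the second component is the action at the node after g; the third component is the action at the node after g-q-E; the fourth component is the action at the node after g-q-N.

Player I has 24 pure strategies: g/q/A/Stay, g/q/A/Out, g/q/C/Stay, g/q/C/Out, g/p/A/Stay, g/p/A/Out, g/p/C/Stay, g/p/C/Out, g/r/A/Stay, g/r/A/Out, g/r/C/Stay, g/r/C/Out, k/q/A/Stay, k/q/A/Out, k/q/C/Stay, k/q/C/Out, k/p/A/Stay, k/p/A/Out, k/p/C/Stay, k/p/C/Out, k/r/A/Stay, k/r/A/Out, k/r/C/Stay, k/r/C/Out. Columns: W, E, N.
{g/q/A/Stay} → row (1,4) (4,6) (2,2)
{g/q/A/Out} → row (1,4) (4,6) (6,7)
{g/q/C/Stay} → row (1,4) (6,6) (2,2)
{g/q/C/Out} → row (1,4) (6,6) (6,7)
{g/p/A/Stay, g/p/A/Out, g/p/C/Stay, g/p/C/Out, k/q/A/Stay, k/q/A/Out, k/q/C/Stay, k/q/C/Out, k/p/A/Stay, k/p/A/Out, k/p/C/Stay, k/p/C/Out, k/r/A/Stay, k/r/A/Out, k/r/C/Stay, k/r/C/Out} → row (2,3) (2,3) (2,3)
{g/r/A/Stay, g/r/A/Out, g/r/C/Stay, g/r/C/Out} → row (6,1) (4,5) (6,2)
That's 6 distinct rows out of 24 strategies.

6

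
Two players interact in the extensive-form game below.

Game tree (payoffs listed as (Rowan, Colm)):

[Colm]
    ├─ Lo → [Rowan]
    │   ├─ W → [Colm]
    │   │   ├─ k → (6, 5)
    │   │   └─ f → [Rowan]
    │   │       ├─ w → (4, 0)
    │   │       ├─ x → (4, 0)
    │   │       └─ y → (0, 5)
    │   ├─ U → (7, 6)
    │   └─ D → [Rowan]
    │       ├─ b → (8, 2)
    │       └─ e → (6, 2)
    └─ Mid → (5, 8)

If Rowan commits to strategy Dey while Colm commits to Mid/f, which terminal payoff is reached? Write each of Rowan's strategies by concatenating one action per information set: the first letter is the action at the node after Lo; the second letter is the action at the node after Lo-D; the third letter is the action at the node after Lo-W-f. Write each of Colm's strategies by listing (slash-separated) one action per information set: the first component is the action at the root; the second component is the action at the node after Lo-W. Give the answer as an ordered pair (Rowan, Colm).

(5, 8)

Trace the play path from the root:
  Colm plays Mid
→ terminal payoff (5, 8).
(Rowan's choice at the node after Lo is never reached on this path, so it doesn't affect the outcome.)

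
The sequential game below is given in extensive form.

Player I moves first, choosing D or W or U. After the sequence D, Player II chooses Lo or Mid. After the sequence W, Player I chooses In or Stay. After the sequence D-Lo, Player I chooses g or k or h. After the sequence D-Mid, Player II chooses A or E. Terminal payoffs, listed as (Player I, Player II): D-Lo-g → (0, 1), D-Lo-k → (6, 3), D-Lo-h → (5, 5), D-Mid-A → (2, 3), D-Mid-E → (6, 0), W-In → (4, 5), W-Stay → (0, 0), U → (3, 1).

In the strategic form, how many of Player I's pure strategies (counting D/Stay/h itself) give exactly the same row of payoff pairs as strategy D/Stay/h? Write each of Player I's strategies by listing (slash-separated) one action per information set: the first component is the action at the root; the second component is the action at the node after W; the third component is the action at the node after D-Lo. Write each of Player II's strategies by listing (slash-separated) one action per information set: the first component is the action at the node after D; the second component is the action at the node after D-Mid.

2

Row for D/Stay/h (columns Lo/A, Lo/E, Mid/A, Mid/E): (5,5) (5,5) (2,3) (6,0).
Under D/Stay/h, Player I's choice at the node after W can never be reached regardless of what Player II does, so varying those choices leaves every outcome unchanged.
Holding the reachable choices fixed and varying the unreachable one freely already gives 2 equivalent strategies.
No other strategy reproduces this row, so those 2 are the full class: D/In/h, D/Stay/h.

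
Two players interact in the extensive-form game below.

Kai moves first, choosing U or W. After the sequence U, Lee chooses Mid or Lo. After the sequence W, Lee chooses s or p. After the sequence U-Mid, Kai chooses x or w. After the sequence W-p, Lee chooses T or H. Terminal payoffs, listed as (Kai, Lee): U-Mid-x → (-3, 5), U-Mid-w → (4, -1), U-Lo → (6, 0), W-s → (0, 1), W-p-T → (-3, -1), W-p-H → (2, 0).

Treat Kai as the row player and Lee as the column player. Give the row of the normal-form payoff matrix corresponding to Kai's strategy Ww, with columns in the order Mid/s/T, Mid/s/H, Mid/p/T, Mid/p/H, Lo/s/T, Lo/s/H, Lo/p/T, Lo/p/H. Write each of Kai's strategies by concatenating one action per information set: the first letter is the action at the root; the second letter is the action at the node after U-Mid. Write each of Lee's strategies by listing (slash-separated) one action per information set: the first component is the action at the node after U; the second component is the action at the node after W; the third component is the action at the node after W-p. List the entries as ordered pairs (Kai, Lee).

vs Mid/s/T: Kai plays W → Lee plays s at [W] → (0, 1)
vs Mid/s/H: Kai plays W → Lee plays s at [W] → (0, 1)
vs Mid/p/T: Kai plays W → Lee plays p at [W] → Lee plays T at [W-p] → (-3, -1)
vs Mid/p/H: Kai plays W → Lee plays p at [W] → Lee plays H at [W-p] → (2, 0)
vs Lo/s/T: Kai plays W → Lee plays s at [W] → (0, 1)
vs Lo/s/H: Kai plays W → Lee plays s at [W] → (0, 1)
vs Lo/p/T: Kai plays W → Lee plays p at [W] → Lee plays T at [W-p] → (-3, -1)
vs Lo/p/H: Kai plays W → Lee plays p at [W] → Lee plays H at [W-p] → (2, 0)

(0,1) (0,1) (-3,-1) (2,0) (0,1) (0,1) (-3,-1) (2,0)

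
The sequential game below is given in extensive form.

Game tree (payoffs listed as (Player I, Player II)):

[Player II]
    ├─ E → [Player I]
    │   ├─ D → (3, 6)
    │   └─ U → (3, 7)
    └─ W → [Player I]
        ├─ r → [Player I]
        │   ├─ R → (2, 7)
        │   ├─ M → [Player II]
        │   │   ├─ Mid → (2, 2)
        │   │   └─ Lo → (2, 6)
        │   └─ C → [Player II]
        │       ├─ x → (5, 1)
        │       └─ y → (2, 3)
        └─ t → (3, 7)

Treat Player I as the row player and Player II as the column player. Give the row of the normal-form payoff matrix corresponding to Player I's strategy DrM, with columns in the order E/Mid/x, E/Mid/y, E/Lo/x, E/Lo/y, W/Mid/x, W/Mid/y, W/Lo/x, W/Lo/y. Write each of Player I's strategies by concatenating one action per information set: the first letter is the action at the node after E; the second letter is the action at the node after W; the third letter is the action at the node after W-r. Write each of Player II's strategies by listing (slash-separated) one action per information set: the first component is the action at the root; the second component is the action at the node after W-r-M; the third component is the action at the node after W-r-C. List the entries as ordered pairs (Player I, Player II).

vs E/Mid/x: Player II plays E → Player I plays D at [E] → (3, 6)
vs E/Mid/y: Player II plays E → Player I plays D at [E] → (3, 6)
vs E/Lo/x: Player II plays E → Player I plays D at [E] → (3, 6)
vs E/Lo/y: Player II plays E → Player I plays D at [E] → (3, 6)
vs W/Mid/x: Player II plays W → Player I plays r at [W] → Player I plays M at [W-r] → Player II plays Mid at [W-r-M] → (2, 2)
vs W/Mid/y: Player II plays W → Player I plays r at [W] → Player I plays M at [W-r] → Player II plays Mid at [W-r-M] → (2, 2)
vs W/Lo/x: Player II plays W → Player I plays r at [W] → Player I plays M at [W-r] → Player II plays Lo at [W-r-M] → (2, 6)
vs W/Lo/y: Player II plays W → Player I plays r at [W] → Player I plays M at [W-r] → Player II plays Lo at [W-r-M] → (2, 6)

(3,6) (3,6) (3,6) (3,6) (2,2) (2,2) (2,6) (2,6)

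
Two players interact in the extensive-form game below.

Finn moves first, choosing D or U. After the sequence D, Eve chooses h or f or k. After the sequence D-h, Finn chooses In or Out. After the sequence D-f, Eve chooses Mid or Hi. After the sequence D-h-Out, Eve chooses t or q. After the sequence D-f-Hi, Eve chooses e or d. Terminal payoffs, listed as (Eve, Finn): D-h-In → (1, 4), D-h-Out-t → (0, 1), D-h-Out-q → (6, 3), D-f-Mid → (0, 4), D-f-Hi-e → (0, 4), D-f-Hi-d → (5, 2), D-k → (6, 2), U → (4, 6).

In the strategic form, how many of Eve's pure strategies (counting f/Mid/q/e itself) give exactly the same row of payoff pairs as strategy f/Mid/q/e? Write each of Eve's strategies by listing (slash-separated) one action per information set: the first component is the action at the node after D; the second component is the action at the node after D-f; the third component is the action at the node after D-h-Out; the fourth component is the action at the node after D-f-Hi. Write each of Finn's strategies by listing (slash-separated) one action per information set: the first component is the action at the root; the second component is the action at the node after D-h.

6

Row for f/Mid/q/e (columns D/In, D/Out, U/In, U/Out): (0,4) (0,4) (4,6) (4,6).
Under f/Mid/q/e, Eve's choice at the node after D-h-Out and at the node after D-f-Hi can never be reached regardless of what Finn does, so varying those choices leaves every outcome unchanged.
Holding the reachable choices fixed and varying the unreachable ones freely already gives 2 × 2 = 4 equivalent strategies.
Checking the remaining rows, f/Hi/t/e, f/Hi/q/e also happen to give the same payoffs in every column, bringing the total to 6: f/Mid/t/e, f/Mid/t/d, f/Mid/q/e, f/Mid/q/d, f/Hi/t/e, f/Hi/q/e.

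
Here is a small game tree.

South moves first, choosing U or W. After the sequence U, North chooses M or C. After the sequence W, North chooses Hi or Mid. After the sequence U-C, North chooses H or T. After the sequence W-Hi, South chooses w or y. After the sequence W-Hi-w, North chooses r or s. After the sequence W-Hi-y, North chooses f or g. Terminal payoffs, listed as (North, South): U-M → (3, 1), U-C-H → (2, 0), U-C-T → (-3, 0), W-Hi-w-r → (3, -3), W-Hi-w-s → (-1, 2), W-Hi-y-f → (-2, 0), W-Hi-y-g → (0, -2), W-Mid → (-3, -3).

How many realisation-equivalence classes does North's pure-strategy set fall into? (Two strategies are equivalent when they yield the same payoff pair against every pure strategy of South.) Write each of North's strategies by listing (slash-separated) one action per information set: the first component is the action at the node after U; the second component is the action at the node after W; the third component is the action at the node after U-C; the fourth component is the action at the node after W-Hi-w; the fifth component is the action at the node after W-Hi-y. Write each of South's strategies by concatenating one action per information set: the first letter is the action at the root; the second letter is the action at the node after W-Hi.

15

North has 32 pure strategies: M/Hi/H/r/f, M/Hi/H/r/g, M/Hi/H/s/f, M/Hi/H/s/g, M/Hi/T/r/f, M/Hi/T/r/g, M/Hi/T/s/f, M/Hi/T/s/g, M/Mid/H/r/f, M/Mid/H/r/g, M/Mid/H/s/f, M/Mid/H/s/g, M/Mid/T/r/f, M/Mid/T/r/g, M/Mid/T/s/f, M/Mid/T/s/g, C/Hi/H/r/f, C/Hi/H/r/g, C/Hi/H/s/f, C/Hi/H/s/g, C/Hi/T/r/f, C/Hi/T/r/g, C/Hi/T/s/f, C/Hi/T/s/g, C/Mid/H/r/f, C/Mid/H/r/g, C/Mid/H/s/f, C/Mid/H/s/g, C/Mid/T/r/f, C/Mid/T/r/g, C/Mid/T/s/f, C/Mid/T/s/g. Columns: Uw, Uy, Ww, Wy.
{M/Hi/H/r/f, M/Hi/T/r/f} → row (3,1) (3,1) (3,-3) (-2,0)
{M/Hi/H/r/g, M/Hi/T/r/g} → row (3,1) (3,1) (3,-3) (0,-2)
{M/Hi/H/s/f, M/Hi/T/s/f} → row (3,1) (3,1) (-1,2) (-2,0)
{M/Hi/H/s/g, M/Hi/T/s/g} → row (3,1) (3,1) (-1,2) (0,-2)
{M/Mid/H/r/f, M/Mid/H/r/g, M/Mid/H/s/f, M/Mid/H/s/g, M/Mid/T/r/f, M/Mid/T/r/g, M/Mid/T/s/f, M/Mid/T/s/g} → row (3,1) (3,1) (-3,-3) (-3,-3)
{C/Hi/H/r/f} → row (2,0) (2,0) (3,-3) (-2,0)
{C/Hi/H/r/g} → row (2,0) (2,0) (3,-3) (0,-2)
{C/Hi/H/s/f} → row (2,0) (2,0) (-1,2) (-2,0)
{C/Hi/H/s/g} → row (2,0) (2,0) (-1,2) (0,-2)
{C/Hi/T/r/f} → row (-3,0) (-3,0) (3,-3) (-2,0)
{C/Hi/T/r/g} → row (-3,0) (-3,0) (3,-3) (0,-2)
{C/Hi/T/s/f} → row (-3,0) (-3,0) (-1,2) (-2,0)
{C/Hi/T/s/g} → row (-3,0) (-3,0) (-1,2) (0,-2)
{C/Mid/H/r/f, C/Mid/H/r/g, C/Mid/H/s/f, C/Mid/H/s/g} → row (2,0) (2,0) (-3,-3) (-3,-3)
{C/Mid/T/r/f, C/Mid/T/r/g, C/Mid/T/s/f, C/Mid/T/s/g} → row (-3,0) (-3,0) (-3,-3) (-3,-3)
That's 15 distinct rows out of 32 strategies.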